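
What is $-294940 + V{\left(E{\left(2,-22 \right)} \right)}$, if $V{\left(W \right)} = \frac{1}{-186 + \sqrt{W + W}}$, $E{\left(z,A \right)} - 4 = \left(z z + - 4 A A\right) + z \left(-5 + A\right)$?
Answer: $- \frac{5686443293}{19280} - \frac{i \sqrt{991}}{19280} \approx -2.9494 \cdot 10^{5} - 0.0016328 i$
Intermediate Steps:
$E{\left(z,A \right)} = 4 + z^{2} - 4 A^{2} + z \left(-5 + A\right)$ ($E{\left(z,A \right)} = 4 + \left(\left(z z + - 4 A A\right) + z \left(-5 + A\right)\right) = 4 - \left(- z^{2} + 4 A^{2} - z \left(-5 + A\right)\right) = 4 + \left(z^{2} - 4 A^{2} + z \left(-5 + A\right)\right) = 4 + z^{2} - 4 A^{2} + z \left(-5 + A\right)$)
$V{\left(W \right)} = \frac{1}{-186 + \sqrt{2} \sqrt{W}}$ ($V{\left(W \right)} = \frac{1}{-186 + \sqrt{2 W}} = \frac{1}{-186 + \sqrt{2} \sqrt{W}}$)
$-294940 + V{\left(E{\left(2,-22 \right)} \right)} = -294940 + \frac{1}{-186 + \sqrt{2} \sqrt{4 + 2^{2} - 10 - 4 \left(-22\right)^{2} - 44}} = -294940 + \frac{1}{-186 + \sqrt{2} \sqrt{4 + 4 - 10 - 1936 - 44}} = -294940 + \frac{1}{-186 + \sqrt{2} \sqrt{-1982}} = -294940 + \frac{1}{-186 + \sqrt{2} i \sqrt{1982}} = -294940 + \frac{1}{-186 + 2 i \sqrt{991}}$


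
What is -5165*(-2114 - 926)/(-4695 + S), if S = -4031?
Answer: -7850800/4363 ≈ -1799.4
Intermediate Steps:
-5165*(-2114 - 926)/(-4695 + S) = -5165*(-2114 - 926)/(-4695 - 4031) = -5165/((-8726/(-3040))) = -5165/((-8726*(-1/3040))) = -5165/4363/1520 = -5165*1520/4363 = -7850800/4363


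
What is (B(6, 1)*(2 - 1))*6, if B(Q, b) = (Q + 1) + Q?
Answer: 78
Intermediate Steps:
B(Q, b) = 1 + 2*Q (B(Q, b) = (1 + Q) + Q = 1 + 2*Q)
(B(6, 1)*(2 - 1))*6 = ((1 + 2*6)*(2 - 1))*6 = ((1 + 12)*1)*6 = (13*1)*6 = 13*6 = 78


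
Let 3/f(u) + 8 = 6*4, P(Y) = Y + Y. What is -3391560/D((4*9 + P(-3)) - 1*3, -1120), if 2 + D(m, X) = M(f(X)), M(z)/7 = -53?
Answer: 3391560/373 ≈ 9092.7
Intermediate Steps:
P(Y) = 2*Y
f(u) = 3/16 (f(u) = 3/(-8 + 6*4) = 3/(-8 + 24) = 3/16)
M(z) = -371 (M(z) = 7*(-53) = -371)
D(m, X) = -373 (D(m, X) = -2 - 371 = -373)
-3391560/D((4*9 + P(-3)) - 1*3, -1120) = -3391560/(-373) = -3391560*(-1/373) = 3391560/373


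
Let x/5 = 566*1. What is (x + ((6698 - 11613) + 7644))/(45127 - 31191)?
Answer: 5559/13936 ≈ 0.39889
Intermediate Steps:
x = 2830 (x = 5*(566*1) = 5*566 = 2830)
(x + ((6698 - 11613) + 7644))/(45127 - 31191) = (2830 + ((6698 - 11613) + 7644))/(45127 - 31191) = (2830 + (-4915 + 7644))/13936 = (2830 + 2729)*(1/13936) = 5559*(1/13936) = 5559/13936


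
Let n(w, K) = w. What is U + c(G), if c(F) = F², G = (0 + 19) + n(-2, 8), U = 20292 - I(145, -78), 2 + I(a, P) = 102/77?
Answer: 1584789/77 ≈ 20582.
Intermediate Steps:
I(a, P) = -52/77 (I(a, P) = -2 + 102/77 = -52/77)
U = 1562536/77 (U = 20292 - 1*(-52/77) = 20292 + 52/77 = 1562536/77 ≈ 20293.)
G = 17 (G = (0 + 19) - 2 = 19 - 2 = 17)
U + c(G) = 1562536/77 + 17² = 1562536/77 + 289 = 1584789/77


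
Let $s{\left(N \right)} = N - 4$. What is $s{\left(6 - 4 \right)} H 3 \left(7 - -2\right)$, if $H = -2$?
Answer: $108$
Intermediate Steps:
$s{\left(N \right)} = -4 + N$
$s{\left(6 - 4 \right)} H 3 \left(7 - -2\right) = \left(-4 + \left(6 - 4\right)\right) \left(-2\right) 3 \left(7 - -2\right) = \left(-4 + \left(6 - 4\right)\right) \left(-2\right) 3 \left(7 + 2\right) = \left(-4 + 2\right) \left(-2\right) 3 \cdot 9 = \left(-2\right) \left(-2\right) 3 \cdot 9 = 4 \cdot 3 \cdot 9 = 12 \cdot 9 = 108$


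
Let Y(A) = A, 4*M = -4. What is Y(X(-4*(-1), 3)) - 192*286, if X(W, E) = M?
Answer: -54913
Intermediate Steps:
M = -1 (M = (¼)*(-4) = -1)
X(W, E) = -1
Y(X(-4*(-1), 3)) - 192*286 = -1 - 192*286 = -1 - 54912 = -54913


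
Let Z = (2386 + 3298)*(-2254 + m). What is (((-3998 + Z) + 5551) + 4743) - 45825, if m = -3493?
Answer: -32705477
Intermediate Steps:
Z = -32665948 (Z = (2386 + 3298)*(-2254 - 3493) = 5684*(-5747) = -32665948)
(((-3998 + Z) + 5551) + 4743) - 45825 = (((-3998 - 32665948) + 5551) + 4743) - 45825 = ((-32669946 + 5551) + 4743) - 45825 = (-32664395 + 4743) - 45825 = -32659652 - 45825 = -32705477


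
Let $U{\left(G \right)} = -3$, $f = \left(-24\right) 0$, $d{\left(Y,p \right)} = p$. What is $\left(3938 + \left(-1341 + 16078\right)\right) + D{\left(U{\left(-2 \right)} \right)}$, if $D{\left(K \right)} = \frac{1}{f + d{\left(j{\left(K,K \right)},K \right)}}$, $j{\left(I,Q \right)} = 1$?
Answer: $\frac{56024}{3} \approx 18675.0$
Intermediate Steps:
$f = 0$
$D{\left(K \right)} = \frac{1}{K}$ ($D{\left(K \right)} = \frac{1}{0 + K} = \frac{1}{K}$)
$\left(3938 + \left(-1341 + 16078\right)\right) + D{\left(U{\left(-2 \right)} \right)} = \left(3938 + \left(-1341 + 16078\right)\right) + \frac{1}{-3} = \left(3938 + 14737\right) - \frac{1}{3} = 18675 - \frac{1}{3} = \frac{56024}{3}$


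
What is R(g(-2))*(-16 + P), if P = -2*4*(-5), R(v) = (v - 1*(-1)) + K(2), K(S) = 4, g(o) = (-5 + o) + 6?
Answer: 96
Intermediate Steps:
g(o) = 1 + o
R(v) = 5 + v (R(v) = (v - 1*(-1)) + 4 = (v + 1) + 4 = (1 + v) + 4 = 5 + v)
P = 40 (P = -8*(-5) = 40)
R(g(-2))*(-16 + P) = (5 + (1 - 2))*(-16 + 40) = (5 - 1)*24 = 4*24 = 96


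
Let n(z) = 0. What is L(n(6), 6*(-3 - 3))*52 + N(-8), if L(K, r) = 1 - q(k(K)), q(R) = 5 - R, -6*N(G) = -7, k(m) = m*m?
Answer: -1241/6 ≈ -206.83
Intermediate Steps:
k(m) = m**2
N(G) = 7/6 (N(G) = -1/6*(-7) = 7/6)
L(K, r) = -4 + K**2 (L(K, r) = 1 - (5 - K**2) = 1 + (-5 + K**2) = -4 + K**2)
L(n(6), 6*(-3 - 3))*52 + N(-8) = (-4 + 0**2)*52 + 7/6 = (-4 + 0)*52 + 7/6 = -4*52 + 7/6 = -208 + 7/6 = -1241/6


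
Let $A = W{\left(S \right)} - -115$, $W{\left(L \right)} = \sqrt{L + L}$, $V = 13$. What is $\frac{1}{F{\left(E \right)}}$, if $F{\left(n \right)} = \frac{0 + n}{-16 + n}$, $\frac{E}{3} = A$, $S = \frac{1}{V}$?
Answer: $\frac{491849}{515769} + \frac{16 \sqrt{26}}{515769} \approx 0.95378$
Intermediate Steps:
$S = \frac{1}{13} \approx 0.076923$
$W{\left(L \right)} = \sqrt{2} \sqrt{L}$ ($W{\left(L \right)} = \sqrt{2 L} = \sqrt{2} \sqrt{L}$)
$A = 115 + \frac{\sqrt{26}}{13}$ ($A = \frac{\sqrt{2}}{\sqrt{13}} - -115 = \sqrt{2} \frac{\sqrt{13}}{13} + 115 = \frac{\sqrt{26}}{13} + 115 = 115 + \frac{\sqrt{26}}{13} \approx 115.39$)
$E = 345 + \frac{3 \sqrt{26}}{13}$ ($E = 3 \left(115 + \frac{\sqrt{26}}{13}\right) = 345 + \frac{3 \sqrt{26}}{13} \approx 346.18$)
$F{\left(n \right)} = \frac{n}{-16 + n}$
$\frac{1}{F{\left(E \right)}} = \frac{1}{\left(345 + \frac{3 \sqrt{26}}{13}\right) \frac{1}{-16 + \left(345 + \frac{3 \sqrt{26}}{13}\right)}} = \frac{1}{\left(345 + \frac{3 \sqrt{26}}{13}\right) \frac{1}{329 + \frac{3 \sqrt{26}}{13}}} = \frac{1}{\frac{1}{329 + \frac{3 \sqrt{26}}{13}} \left(345 + \frac{3 \sqrt{26}}{13}\right)} = \frac{329 + \frac{3 \sqrt{26}}{13}}{345 + \frac{3 \sqrt{26}}{13}}$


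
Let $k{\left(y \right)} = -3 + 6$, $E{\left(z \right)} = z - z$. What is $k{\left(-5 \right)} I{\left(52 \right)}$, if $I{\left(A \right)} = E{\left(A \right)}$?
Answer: $0$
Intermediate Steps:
$E{\left(z \right)} = 0$
$I{\left(A \right)} = 0$
$k{\left(y \right)} = 3$
$k{\left(-5 \right)} I{\left(52 \right)} = 3 \cdot 0 = 0$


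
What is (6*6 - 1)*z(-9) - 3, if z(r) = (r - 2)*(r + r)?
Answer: 6927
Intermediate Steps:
z(r) = 2*r*(-2 + r) (z(r) = (-2 + r)*(2*r) = 2*r*(-2 + r))
(6*6 - 1)*z(-9) - 3 = (6*6 - 1)*(2*(-9)*(-2 - 9)) - 3 = (36 - 1)*(2*(-9)*(-11)) - 3 = 35*198 - 3 = 6930 - 3 = 6927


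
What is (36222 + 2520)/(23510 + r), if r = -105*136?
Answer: 19371/4615 ≈ 4.1974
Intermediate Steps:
r = -14280
(36222 + 2520)/(23510 + r) = (36222 + 2520)/(23510 - 14280) = 38742/9230 = 38742*(1/9230) = 19371/4615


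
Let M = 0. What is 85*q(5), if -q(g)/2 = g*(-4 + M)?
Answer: 3400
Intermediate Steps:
q(g) = 8*g (q(g) = -2*g*(-4 + 0) = -2*g*(-4) = -(-8)*g = 8*g)
85*q(5) = 85*(8*5) = 85*40 = 3400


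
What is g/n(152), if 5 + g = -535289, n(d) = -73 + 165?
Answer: -267647/46 ≈ -5818.4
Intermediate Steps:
n(d) = 92
g = -535294 (g = -5 - 535289 = -535294)
g/n(152) = -535294/92 = -535294*1/92 = -267647/46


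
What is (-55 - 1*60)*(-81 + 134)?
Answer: -6095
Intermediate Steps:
(-55 - 1*60)*(-81 + 134) = (-55 - 60)*53 = -115*53 = -6095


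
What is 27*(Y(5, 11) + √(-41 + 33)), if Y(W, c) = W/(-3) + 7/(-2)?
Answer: -279/2 + 54*I*√2 ≈ -139.5 + 76.368*I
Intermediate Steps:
Y(W, c) = -7/2 - W/3 (Y(W, c) = W*(-⅓) + 7*(-½) = -W/3 - 7/2 = -7/2 - W/3)
27*(Y(5, 11) + √(-41 + 33)) = 27*((-7/2 - ⅓*5) + √(-41 + 33)) = 27*((-7/2 - 5/3) + √(-8)) = 27*(-31/6 + 2*I*√2) = -279/2 + 54*I*√2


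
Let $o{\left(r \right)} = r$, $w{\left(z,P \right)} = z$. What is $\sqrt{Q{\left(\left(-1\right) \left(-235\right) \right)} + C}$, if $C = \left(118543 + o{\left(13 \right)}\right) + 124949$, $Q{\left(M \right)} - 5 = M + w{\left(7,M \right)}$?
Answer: $2 \sqrt{60938} \approx 493.71$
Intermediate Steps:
$Q{\left(M \right)} = 12 + M$ ($Q{\left(M \right)} = 5 + \left(M + 7\right) = 5 + \left(7 + M\right) = 12 + M$)
$C = 243505$ ($C = \left(118543 + 13\right) + 124949 = 118556 + 124949 = 243505$)
$\sqrt{Q{\left(\left(-1\right) \left(-235\right) \right)} + C} = \sqrt{\left(12 - -235\right) + 243505} = \sqrt{\left(12 + 235\right) + 243505} = \sqrt{247 + 243505} = \sqrt{243752} = 2 \sqrt{60938}$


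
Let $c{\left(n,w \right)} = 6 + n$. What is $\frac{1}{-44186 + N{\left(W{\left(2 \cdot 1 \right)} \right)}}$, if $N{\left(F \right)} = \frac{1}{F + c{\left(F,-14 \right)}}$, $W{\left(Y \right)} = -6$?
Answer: $- \frac{6}{265117} \approx -2.2632 \cdot 10^{-5}$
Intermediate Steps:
$N{\left(F \right)} = \frac{1}{6 + 2 F}$ ($N{\left(F \right)} = \frac{1}{F + \left(6 + F\right)} = \frac{1}{6 + 2 F}$)
$\frac{1}{-44186 + N{\left(W{\left(2 \cdot 1 \right)} \right)}} = \frac{1}{-44186 + \frac{1}{2 \left(3 - 6\right)}} = \frac{1}{-44186 + \frac{1}{2 \left(-3\right)}} = \frac{1}{-44186 + \frac{1}{2} \left(- \frac{1}{3}\right)} = \frac{1}{-44186 - \frac{1}{6}} = \frac{1}{- \frac{265117}{6}} = - \frac{6}{265117}$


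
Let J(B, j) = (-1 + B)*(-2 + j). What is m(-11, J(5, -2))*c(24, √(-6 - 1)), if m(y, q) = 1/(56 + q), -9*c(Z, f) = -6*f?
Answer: I*√7/60 ≈ 0.044096*I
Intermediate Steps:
c(Z, f) = 2*f/3 (c(Z, f) = -(-2)*f/3 = 2*f/3)
m(-11, J(5, -2))*c(24, √(-6 - 1)) = (2*√(-6 - 1)/3)/(56 + (2 - 1*(-2) - 2*5 + 5*(-2))) = (2*√(-7)/3)/(56 + (2 + 2 - 10 - 10)) = (2*(I*√7)/3)/(56 - 16) = (2*I*√7/3)/40 = I*√7/60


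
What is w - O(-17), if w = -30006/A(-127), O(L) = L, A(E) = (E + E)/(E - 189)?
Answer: -4738789/127 ≈ -37313.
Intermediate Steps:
A(E) = 2*E/(-189 + E) (A(E) = (2*E)/(-189 + E) = 2*E/(-189 + E))
w = -4740948/127 (w = -30006/(2*(-127)/(-189 - 127)) = -30006/(2*(-127)/(-316)) = -30006/(2*(-127)*(-1/316)) = -30006/127/158 = -30006*158/127 = -4740948/127 ≈ -37330.)
w - O(-17) = -4740948/127 - 1*(-17) = -4740948/127 + 17 = -4738789/127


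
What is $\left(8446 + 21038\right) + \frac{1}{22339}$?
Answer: $\frac{658643077}{22339} \approx 29484.0$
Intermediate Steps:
$\left(8446 + 21038\right) + \frac{1}{22339} = 29484 + \frac{1}{22339} = \frac{658643077}{22339}$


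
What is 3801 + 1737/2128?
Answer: 8090265/2128 ≈ 3801.8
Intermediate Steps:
3801 + 1737/2128 = 8090265/2128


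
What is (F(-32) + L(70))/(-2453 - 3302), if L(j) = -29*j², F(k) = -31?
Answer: 142131/5755 ≈ 24.697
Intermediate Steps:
(F(-32) + L(70))/(-2453 - 3302) = (-31 - 29*70²)/(-2453 - 3302) = (-31 - 29*4900)/(-5755) = (-31 - 142100)*(-1/5755) = -142131*(-1/5755) = 142131/5755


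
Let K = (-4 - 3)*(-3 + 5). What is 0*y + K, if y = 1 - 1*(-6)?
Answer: -14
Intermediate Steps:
y = 7 (y = 1 + 6 = 7)
K = -14 (K = -7*2 = -14)
0*y + K = 0*7 - 14 = 0 - 14 = -14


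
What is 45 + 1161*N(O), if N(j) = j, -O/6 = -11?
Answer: 76671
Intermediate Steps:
O = 66 (O = -6*(-11) = 66)
45 + 1161*N(O) = 45 + 1161*66 = 45 + 76626 = 76671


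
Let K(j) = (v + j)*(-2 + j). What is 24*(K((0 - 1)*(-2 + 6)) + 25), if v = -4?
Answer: 1752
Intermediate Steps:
K(j) = (-4 + j)*(-2 + j)
24*(K((0 - 1)*(-2 + 6)) + 25) = 24*((8 + ((0 - 1)*(-2 + 6))² - 6*(0 - 1)*(-2 + 6)) + 25) = 24*((8 + (-1*4)² - (-6)*4) + 25) = 24*((8 + (-4)² - 6*(-4)) + 25) = 24*((8 + 16 + 24) + 25) = 24*(48 + 25) = 24*73 = 1752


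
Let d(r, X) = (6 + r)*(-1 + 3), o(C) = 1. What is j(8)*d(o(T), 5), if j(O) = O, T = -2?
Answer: 112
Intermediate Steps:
d(r, X) = 12 + 2*r (d(r, X) = (6 + r)*2 = 12 + 2*r)
j(8)*d(o(T), 5) = 8*(12 + 2*1) = 8*(12 + 2) = 8*14 = 112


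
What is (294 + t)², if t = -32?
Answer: 68644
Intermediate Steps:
(294 + t)² = (294 - 32)² = 262² = 68644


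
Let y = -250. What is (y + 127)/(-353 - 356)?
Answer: 123/709 ≈ 0.17348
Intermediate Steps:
(y + 127)/(-353 - 356) = (-250 + 127)/(-353 - 356) = -123/(-709) = -123*(-1/709) = 123/709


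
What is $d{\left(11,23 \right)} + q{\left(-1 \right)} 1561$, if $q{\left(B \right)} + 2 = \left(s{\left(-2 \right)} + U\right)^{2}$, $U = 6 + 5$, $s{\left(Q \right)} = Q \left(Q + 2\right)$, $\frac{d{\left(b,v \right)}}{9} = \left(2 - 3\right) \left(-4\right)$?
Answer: $185795$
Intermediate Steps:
$d{\left(b,v \right)} = 36$ ($d{\left(b,v \right)} = 9 \left(2 - 3\right) \left(-4\right) = 9 \left(\left(-1\right) \left(-4\right)\right) = 9 \cdot 4 = 36$)
$s{\left(Q \right)} = Q \left(2 + Q\right)$
$U = 11$
$q{\left(B \right)} = 119$ ($q{\left(B \right)} = -2 + \left(- 2 \left(2 - 2\right) + 11\right)^{2} = -2 + \left(\left(-2\right) 0 + 11\right)^{2} = -2 + \left(0 + 11\right)^{2} = -2 + 11^{2} = -2 + 121 = 119$)
$d{\left(11,23 \right)} + q{\left(-1 \right)} 1561 = 36 + 119 \cdot 1561 = 36 + 185759 = 185795$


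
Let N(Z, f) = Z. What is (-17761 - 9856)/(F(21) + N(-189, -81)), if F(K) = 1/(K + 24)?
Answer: 1242765/8504 ≈ 146.14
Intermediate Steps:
F(K) = 1/(24 + K)
(-17761 - 9856)/(F(21) + N(-189, -81)) = (-17761 - 9856)/(1/(24 + 21) - 189) = -27617/(1/45 - 189) = -27617/(-8504/45) = -27617*(-45/8504) = 1242765/8504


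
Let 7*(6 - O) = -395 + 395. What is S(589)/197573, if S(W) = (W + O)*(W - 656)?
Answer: -39865/197573 ≈ -0.20177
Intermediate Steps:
O = 6 (O = 6 - (-395 + 395)/7 = 6 - ⅐*0 = 6 + 0 = 6)
S(W) = (-656 + W)*(6 + W) (S(W) = (W + 6)*(W - 656) = (6 + W)*(-656 + W) = (-656 + W)*(6 + W))
S(589)/197573 = (-3936 + 589² - 650*589)/197573 = (-3936 + 346921 - 382850)*(1/197573) = -39865*1/197573 = -39865/197573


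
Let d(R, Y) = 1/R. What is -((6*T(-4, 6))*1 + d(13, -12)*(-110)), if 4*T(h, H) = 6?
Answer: -7/13 ≈ -0.53846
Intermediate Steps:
T(h, H) = 3/2 (T(h, H) = (¼)*6 = 3/2)
-((6*T(-4, 6))*1 + d(13, -12)*(-110)) = -((6*(3/2))*1 - 110/13) = -(9*1 + (1/13)*(-110)) = -(9 - 110/13) = -1*7/13 = -7/13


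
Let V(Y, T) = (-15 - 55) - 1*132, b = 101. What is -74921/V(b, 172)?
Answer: 74921/202 ≈ 370.90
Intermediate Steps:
V(Y, T) = -202 (V(Y, T) = -70 - 132 = -202)
-74921/V(b, 172) = -74921/(-202) = -74921*(-1/202) = 74921/202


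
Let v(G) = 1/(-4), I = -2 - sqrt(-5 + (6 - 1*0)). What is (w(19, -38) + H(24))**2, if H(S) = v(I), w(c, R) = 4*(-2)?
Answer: 1089/16 ≈ 68.063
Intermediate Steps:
w(c, R) = -8
I = -3 (I = -2 - sqrt(-5 + (6 + 0)) = -2 - sqrt(-5 + 6) = -2 - sqrt(1) = -2 - 1*1 = -2 - 1 = -3)
v(G) = -1/4
H(S) = -1/4
(w(19, -38) + H(24))**2 = (-8 - 1/4)**2 = (-33/4)**2 = 1089/16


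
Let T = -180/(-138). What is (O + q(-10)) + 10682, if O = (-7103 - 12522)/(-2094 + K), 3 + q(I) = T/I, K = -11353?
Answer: 3303222833/309281 ≈ 10680.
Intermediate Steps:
T = 30/23 (T = -180*(-1/138) = 30/23 ≈ 1.3043)
q(I) = -3 + 30/(23*I)
O = 19625/13447 (O = (-7103 - 12522)/(-2094 - 11353) = -19625/(-13447) = -19625*(-1/13447) = 19625/13447 ≈ 1.4594)
(O + q(-10)) + 10682 = (19625/13447 + (-3 + (30/23)/(-10))) + 10682 = (19625/13447 + (-3 + (30/23)*(-1/10))) + 10682 = (19625/13447 + (-3 - 3/23)) + 10682 = (19625/13447 - 72/23) + 10682 = -516809/309281 + 10682 = 3303222833/309281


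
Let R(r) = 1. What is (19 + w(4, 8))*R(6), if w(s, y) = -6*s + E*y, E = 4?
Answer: 27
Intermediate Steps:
w(s, y) = -6*s + 4*y
(19 + w(4, 8))*R(6) = (19 + (-6*4 + 4*8))*1 = (19 + (-24 + 32))*1 = (19 + 8)*1 = 27*1 = 27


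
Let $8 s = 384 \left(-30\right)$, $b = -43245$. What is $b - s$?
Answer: $-41805$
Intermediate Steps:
$s = -1440$ ($s = \frac{384 \left(-30\right)}{8} = \frac{1}{8} \left(-11520\right) = -1440$)
$b - s = -43245 - -1440 = -43245 + 1440 = -41805$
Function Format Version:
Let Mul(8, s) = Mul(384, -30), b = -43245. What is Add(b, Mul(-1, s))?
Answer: -41805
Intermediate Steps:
s = -1440 (s = Mul(Rational(1, 8), Mul(384, -30)) = Mul(Rational(1, 8), -11520) = -1440)
Add(b, Mul(-1, s)) = Add(-43245, Mul(-1, -1440)) = Add(-43245, 1440) = -41805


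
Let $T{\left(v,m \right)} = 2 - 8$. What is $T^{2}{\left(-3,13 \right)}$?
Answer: $36$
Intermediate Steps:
$T{\left(v,m \right)} = -6$
$T^{2}{\left(-3,13 \right)} = \left(-6\right)^{2} = 36$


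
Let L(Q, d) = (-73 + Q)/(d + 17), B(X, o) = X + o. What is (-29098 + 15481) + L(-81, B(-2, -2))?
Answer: -177175/13 ≈ -13629.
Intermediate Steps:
L(Q, d) = (-73 + Q)/(17 + d)
(-29098 + 15481) + L(-81, B(-2, -2)) = (-29098 + 15481) + (-73 - 81)/(17 + (-2 - 2)) = -13617 - 154/(17 - 4) = -13617 - 154/13 = -177175/13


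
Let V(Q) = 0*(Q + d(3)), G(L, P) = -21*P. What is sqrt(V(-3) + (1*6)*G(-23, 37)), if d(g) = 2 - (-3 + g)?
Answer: 3*I*sqrt(518) ≈ 68.279*I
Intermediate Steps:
d(g) = 5 - g (d(g) = 2 + (3 - g) = 5 - g)
V(Q) = 0 (V(Q) = 0*(Q + (5 - 1*3)) = 0*(Q + (5 - 3)) = 0*(Q + 2) = 0*(2 + Q) = 0)
sqrt(V(-3) + (1*6)*G(-23, 37)) = sqrt(0 + (1*6)*(-21*37)) = sqrt(0 + 6*(-777)) = sqrt(0 - 4662) = sqrt(-4662) = 3*I*sqrt(518)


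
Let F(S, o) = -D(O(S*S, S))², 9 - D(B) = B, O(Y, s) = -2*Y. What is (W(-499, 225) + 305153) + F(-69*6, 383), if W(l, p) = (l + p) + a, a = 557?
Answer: -117512220165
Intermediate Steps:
D(B) = 9 - B
W(l, p) = 557 + l + p (W(l, p) = (l + p) + 557 = 557 + l + p)
F(S, o) = -(9 + 2*S²)² (F(S, o) = -(9 - (-2)*S*S)² = -(9 - (-2)*S²)² = -(9 + 2*S²)²)
(W(-499, 225) + 305153) + F(-69*6, 383) = ((557 - 499 + 225) + 305153) - (9 + 2*(-69*6)²)² = (283 + 305153) - (9 + 2*(-414)²)² = 305436 - (9 + 2*171396)² = 305436 - (9 + 342792)² = 305436 - 1*342801² = 305436 - 1*117512525601 = 305436 - 117512525601 = -117512220165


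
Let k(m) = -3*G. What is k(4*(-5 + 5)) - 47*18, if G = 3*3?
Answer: -873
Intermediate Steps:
G = 9
k(m) = -27 (k(m) = -3*9 = -27)
k(4*(-5 + 5)) - 47*18 = -27 - 47*18 = -27 - 846 = -873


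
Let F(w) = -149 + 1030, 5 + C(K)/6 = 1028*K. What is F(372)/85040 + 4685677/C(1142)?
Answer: 202337791393/299503481520 ≈ 0.67558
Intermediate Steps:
C(K) = -30 + 6168*K (C(K) = -30 + 6*(1028*K) = -30 + 6168*K)
F(w) = 881
F(372)/85040 + 4685677/C(1142) = 881/85040 + 4685677/(-30 + 6168*1142) = 881*(1/85040) + 4685677/(-30 + 7043856) = 881/85040 + 4685677/7043826 = 202337791393/299503481520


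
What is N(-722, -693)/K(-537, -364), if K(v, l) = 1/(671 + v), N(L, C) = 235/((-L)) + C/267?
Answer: -9773089/32129 ≈ -304.18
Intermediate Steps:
N(L, C) = -235/L + C/267 (N(L, C) = 235*(-1/L) + C*(1/267) = -235/L + C/267)
N(-722, -693)/K(-537, -364) = (-235/(-722) + (1/267)*(-693))/(1/(671 - 537)) = (-235*(-1/722) - 231/89)/(1/134) = (235/722 - 231/89)/(1/134) = -145867/64258*134 = -9773089/32129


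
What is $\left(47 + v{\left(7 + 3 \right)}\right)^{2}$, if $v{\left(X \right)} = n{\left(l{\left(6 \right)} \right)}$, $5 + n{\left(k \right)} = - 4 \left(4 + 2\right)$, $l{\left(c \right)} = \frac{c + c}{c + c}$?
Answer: $324$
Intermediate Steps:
$l{\left(c \right)} = 1$ ($l{\left(c \right)} = \frac{2 c}{2 c} = 2 c \frac{1}{2 c} = 1$)
$n{\left(k \right)} = -29$ ($n{\left(k \right)} = -5 - 4 \left(4 + 2\right) = -5 - 24 = -29$)
$v{\left(X \right)} = -29$
$\left(47 + v{\left(7 + 3 \right)}\right)^{2} = \left(47 - 29\right)^{2} = 18^{2} = 324$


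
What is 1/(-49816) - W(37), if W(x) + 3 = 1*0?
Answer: 149447/49816 ≈ 3.0000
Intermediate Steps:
W(x) = -3 (W(x) = -3 + 1*0 = -3 + 0 = -3)
1/(-49816) - W(37) = 1/(-49816) - 1*(-3) = -1/49816 + 3 = 149447/49816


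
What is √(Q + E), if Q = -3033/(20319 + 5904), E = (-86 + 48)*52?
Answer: I*√150985277207/8741 ≈ 44.453*I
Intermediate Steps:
E = -1976 (E = -38*52 = -1976)
Q = -1011/8741 (Q = -3033/26223 = -3033*1/26223 = -1011/8741 ≈ -0.11566)
√(Q + E) = √(-1011/8741 - 1976) = √(-17273227/8741) = I*√150985277207/8741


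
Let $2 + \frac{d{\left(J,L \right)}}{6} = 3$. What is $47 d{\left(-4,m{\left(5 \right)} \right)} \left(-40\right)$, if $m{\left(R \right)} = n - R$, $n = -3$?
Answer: $-11280$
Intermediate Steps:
$m{\left(R \right)} = -3 - R$
$d{\left(J,L \right)} = 6$ ($d{\left(J,L \right)} = -12 + 6 \cdot 3 = -12 + 18 = 6$)
$47 d{\left(-4,m{\left(5 \right)} \right)} \left(-40\right) = 47 \cdot 6 \left(-40\right) = 282 \left(-40\right) = -11280$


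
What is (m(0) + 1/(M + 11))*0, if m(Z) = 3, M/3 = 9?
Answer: 0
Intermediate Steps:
M = 27 (M = 3*9 = 27)
(m(0) + 1/(M + 11))*0 = (3 + 1/(27 + 11))*0 = (3 + 1/38)*0 = (115/38)*0 = 0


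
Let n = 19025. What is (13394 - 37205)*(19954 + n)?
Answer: -928128969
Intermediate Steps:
(13394 - 37205)*(19954 + n) = (13394 - 37205)*(19954 + 19025) = -23811*38979 = -928128969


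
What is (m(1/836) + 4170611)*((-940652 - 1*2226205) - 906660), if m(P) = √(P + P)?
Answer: -16989054808887 - 4073517*√418/418 ≈ -1.6989e+13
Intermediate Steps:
m(P) = √2*√P (m(P) = √(2*P) = √2*√P)
(m(1/836) + 4170611)*((-940652 - 1*2226205) - 906660) = (√2*√(1/836) + 4170611)*((-940652 - 1*2226205) - 906660) = (√2*√(1/836) + 4170611)*((-940652 - 2226205) - 906660) = (√2*(√209/418) + 4170611)*(-3166857 - 906660) = (√418/418 + 4170611)*(-4073517) = (4170611 + √418/418)*(-4073517) = -16989054808887 - 4073517*√418/418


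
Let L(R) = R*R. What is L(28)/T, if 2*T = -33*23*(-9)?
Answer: 1568/6831 ≈ 0.22954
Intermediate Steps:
L(R) = R**2
T = 6831/2 (T = (-33*23*(-9))/2 = (-759*(-9))/2 = (1/2)*6831 = 6831/2 ≈ 3415.5)
L(28)/T = 28**2/(6831/2) = 784*(2/6831) = 1568/6831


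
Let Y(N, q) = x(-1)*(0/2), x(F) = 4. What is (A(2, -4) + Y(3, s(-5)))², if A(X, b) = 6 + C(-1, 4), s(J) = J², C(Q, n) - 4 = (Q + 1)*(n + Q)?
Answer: 100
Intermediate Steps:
C(Q, n) = 4 + (1 + Q)*(Q + n) (C(Q, n) = 4 + (Q + 1)*(n + Q) = 4 + (1 + Q)*(Q + n))
A(X, b) = 10 (A(X, b) = 6 + (4 - 1 + 4 + (-1)² - 1*4) = 6 + (4 - 1 + 4 + 1 - 4) = 6 + 4 = 10)
Y(N, q) = 0 (Y(N, q) = 4*(0/2) = 4*(0*(½)) = 4*0 = 0)
(A(2, -4) + Y(3, s(-5)))² = (10 + 0)² = 10² = 100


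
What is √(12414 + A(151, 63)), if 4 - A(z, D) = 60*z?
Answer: √3358 ≈ 57.948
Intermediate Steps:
A(z, D) = 4 - 60*z
√(12414 + A(151, 63)) = √(12414 + (4 - 60*151)) = √(12414 + (4 - 9060)) = √(12414 - 9056) = √3358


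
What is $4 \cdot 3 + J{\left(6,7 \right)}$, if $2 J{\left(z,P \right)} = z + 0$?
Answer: $15$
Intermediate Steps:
$J{\left(z,P \right)} = \frac{z}{2}$ ($J{\left(z,P \right)} = \frac{z + 0}{2} = \frac{z}{2}$)
$4 \cdot 3 + J{\left(6,7 \right)} = 4 \cdot 3 + \frac{1}{2} \cdot 6 = 12 + 3 = 15$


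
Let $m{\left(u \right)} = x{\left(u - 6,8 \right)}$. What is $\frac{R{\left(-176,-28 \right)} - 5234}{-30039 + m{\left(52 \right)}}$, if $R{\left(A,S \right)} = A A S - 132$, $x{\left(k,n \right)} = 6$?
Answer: $\frac{96966}{3337} \approx 29.058$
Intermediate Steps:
$m{\left(u \right)} = 6$
$R{\left(A,S \right)} = -132 + S A^{2}$ ($R{\left(A,S \right)} = A^{2} S - 132 = S A^{2} - 132 = -132 + S A^{2}$)
$\frac{R{\left(-176,-28 \right)} - 5234}{-30039 + m{\left(52 \right)}} = \frac{\left(-132 - 28 \left(-176\right)^{2}\right) - 5234}{-30039 + 6} = \frac{\left(-132 - 867328\right) - 5234}{-30033} = \left(\left(-132 - 867328\right) - 5234\right) \left(- \frac{1}{30033}\right) = \left(-867460 - 5234\right) \left(- \frac{1}{30033}\right) = \left(-872694\right) \left(- \frac{1}{30033}\right) = \frac{96966}{3337}$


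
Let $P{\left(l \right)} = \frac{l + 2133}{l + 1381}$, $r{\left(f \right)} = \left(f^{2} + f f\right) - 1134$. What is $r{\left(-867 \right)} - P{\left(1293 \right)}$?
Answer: $\frac{2008498515}{1337} \approx 1.5022 \cdot 10^{6}$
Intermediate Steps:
$r{\left(f \right)} = -1134 + 2 f^{2}$ ($r{\left(f \right)} = \left(f^{2} + f^{2}\right) - 1134 = 2 f^{2} - 1134 = -1134 + 2 f^{2}$)
$P{\left(l \right)} = \frac{2133 + l}{1381 + l}$
$r{\left(-867 \right)} - P{\left(1293 \right)} = \left(-1134 + 2 \left(-867\right)^{2}\right) - \frac{2133 + 1293}{1381 + 1293} = \left(-1134 + 2 \cdot 751689\right) - \frac{1}{2674} \cdot 3426 = \left(-1134 + 1503378\right) - \frac{1}{2674} \cdot 3426 = 1502244 - \frac{1713}{1337} = \frac{2008498515}{1337}$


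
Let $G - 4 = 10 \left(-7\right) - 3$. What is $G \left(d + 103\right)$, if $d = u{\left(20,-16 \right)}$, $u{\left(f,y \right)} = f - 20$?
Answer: $-7107$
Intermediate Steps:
$u{\left(f,y \right)} = -20 + f$ ($u{\left(f,y \right)} = f - 20 = -20 + f$)
$d = 0$ ($d = -20 + 20 = 0$)
$G = -69$ ($G = 4 + \left(10 \left(-7\right) - 3\right) = 4 - 73 = -69$)
$G \left(d + 103\right) = - 69 \left(0 + 103\right) = \left(-69\right) 103 = -7107$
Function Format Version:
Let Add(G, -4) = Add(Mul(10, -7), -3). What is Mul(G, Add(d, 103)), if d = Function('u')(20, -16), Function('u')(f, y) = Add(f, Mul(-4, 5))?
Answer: -7107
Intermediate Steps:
Function('u')(f, y) = Add(-20, f) (Function('u')(f, y) = Add(f, -20) = Add(-20, f))
d = 0 (d = Add(-20, 20) = 0)
G = -69 (G = Add(4, Add(Mul(10, -7), -3)) = Add(4, Add(-70, -3)) = Add(4, -73) = -69)
Mul(G, Add(d, 103)) = Mul(-69, Add(0, 103)) = Mul(-69, 103) = -7107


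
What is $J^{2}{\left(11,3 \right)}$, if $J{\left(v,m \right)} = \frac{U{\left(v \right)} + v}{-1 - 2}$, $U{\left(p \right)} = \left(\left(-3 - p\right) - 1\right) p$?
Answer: $\frac{23716}{9} \approx 2635.1$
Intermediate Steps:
$U{\left(p \right)} = p \left(-4 - p\right)$ ($U{\left(p \right)} = \left(-4 - p\right) p = p \left(-4 - p\right)$)
$J{\left(v,m \right)} = - \frac{v}{3} + \frac{v \left(4 + v\right)}{3}$ ($J{\left(v,m \right)} = \frac{- v \left(4 + v\right) + v}{-1 - 2} = \frac{v - v \left(4 + v\right)}{-3} = \left(v - v \left(4 + v\right)\right) \left(- \frac{1}{3}\right) = - \frac{v}{3} + \frac{v \left(4 + v\right)}{3}$)
$J^{2}{\left(11,3 \right)} = \left(\frac{1}{3} \cdot 11 \left(3 + 11\right)\right)^{2} = \left(\frac{1}{3} \cdot 11 \cdot 14\right)^{2} = \left(\frac{154}{3}\right)^{2} = \frac{23716}{9}$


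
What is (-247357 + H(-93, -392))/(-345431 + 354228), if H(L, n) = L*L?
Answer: -238708/8797 ≈ -27.135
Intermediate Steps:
H(L, n) = L²
(-247357 + H(-93, -392))/(-345431 + 354228) = (-247357 + (-93)²)/(-345431 + 354228) = (-247357 + 8649)/8797 = -238708*1/8797 = -238708/8797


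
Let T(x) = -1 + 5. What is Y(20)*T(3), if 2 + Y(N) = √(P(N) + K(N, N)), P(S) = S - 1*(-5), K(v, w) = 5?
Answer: -8 + 4*√30 ≈ 13.909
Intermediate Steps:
P(S) = 5 + S (P(S) = S + 5 = 5 + S)
Y(N) = -2 + √(10 + N) (Y(N) = -2 + √((5 + N) + 5) = -2 + √(10 + N))
T(x) = 4
Y(20)*T(3) = (-2 + √(10 + 20))*4 = (-2 + √30)*4 = -8 + 4*√30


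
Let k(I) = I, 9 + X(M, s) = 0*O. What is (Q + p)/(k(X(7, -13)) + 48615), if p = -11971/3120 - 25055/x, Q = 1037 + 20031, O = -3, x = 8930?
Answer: 58680311617/135424092960 ≈ 0.43331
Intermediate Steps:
X(M, s) = -9 (X(M, s) = -9 + 0*(-3) = -9 + 0 = -9)
Q = 21068
p = -18507263/2786160 (p = -11971/3120 - 25055/8930 = -11971*1/3120 - 25055*1/8930 = -11971/3120 - 5011/1786 = -18507263/2786160 ≈ -6.6426)
(Q + p)/(k(X(7, -13)) + 48615) = (21068 - 18507263/2786160)/(-9 + 48615) = (58680311617/2786160)/48606 = (58680311617/2786160)*(1/48606) = 58680311617/135424092960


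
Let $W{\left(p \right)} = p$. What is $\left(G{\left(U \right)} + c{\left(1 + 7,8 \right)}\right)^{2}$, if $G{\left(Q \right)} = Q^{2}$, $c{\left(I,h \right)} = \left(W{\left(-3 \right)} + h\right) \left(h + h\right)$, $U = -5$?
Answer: $11025$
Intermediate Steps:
$c{\left(I,h \right)} = 2 h \left(-3 + h\right)$ ($c{\left(I,h \right)} = \left(-3 + h\right) \left(h + h\right) = \left(-3 + h\right) 2 h = 2 h \left(-3 + h\right)$)
$\left(G{\left(U \right)} + c{\left(1 + 7,8 \right)}\right)^{2} = \left(\left(-5\right)^{2} + 2 \cdot 8 \left(-3 + 8\right)\right)^{2} = \left(25 + 2 \cdot 8 \cdot 5\right)^{2} = \left(25 + 80\right)^{2} = 105^{2} = 11025$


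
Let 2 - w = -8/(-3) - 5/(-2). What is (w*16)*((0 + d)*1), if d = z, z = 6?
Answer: -304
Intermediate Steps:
d = 6
w = -19/6 (w = 2 - (-8/(-3) - 5/(-2)) = 2 - (-8*(-⅓) - 5*(-½)) = 2 - (8/3 + 5/2) = 2 - 1*31/6 = 2 - 31/6 = -19/6 ≈ -3.1667)
(w*16)*((0 + d)*1) = (-19/6*16)*((0 + 6)*1) = -304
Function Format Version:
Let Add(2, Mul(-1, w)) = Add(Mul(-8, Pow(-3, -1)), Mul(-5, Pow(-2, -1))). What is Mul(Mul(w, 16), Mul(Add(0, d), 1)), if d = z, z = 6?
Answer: -304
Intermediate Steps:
d = 6
w = Rational(-19, 6) (w = Add(2, Mul(-1, Add(Mul(-8, Pow(-3, -1)), Mul(-5, Pow(-2, -1))))) = Add(2, Mul(-1, Add(Mul(-8, Rational(-1, 3)), Mul(-5, Rational(-1, 2))))) = Add(2, Mul(-1, Add(Rational(8, 3), Rational(5, 2)))) = Add(2, Mul(-1, Rational(31, 6))) = Add(2, Rational(-31, 6)) = Rational(-19, 6) ≈ -3.1667)
Mul(Mul(w, 16), Mul(Add(0, d), 1)) = Mul(Mul(Rational(-19, 6), 16), Mul(Add(0, 6), 1)) = Mul(Rational(-152, 3), Mul(6, 1)) = Mul(Rational(-152, 3), 6) = -304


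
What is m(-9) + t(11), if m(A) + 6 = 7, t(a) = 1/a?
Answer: 12/11 ≈ 1.0909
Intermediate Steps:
m(A) = 1 (m(A) = -6 + 7 = 1)
m(-9) + t(11) = 1 + 1/11 = 12/11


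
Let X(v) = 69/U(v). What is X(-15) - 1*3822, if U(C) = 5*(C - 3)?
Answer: -114683/30 ≈ -3822.8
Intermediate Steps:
U(C) = -15 + 5*C (U(C) = 5*(-3 + C) = -15 + 5*C)
X(v) = 69/(-15 + 5*v)
X(-15) - 1*3822 = 69/(5*(-3 - 15)) - 1*3822 = (69/5)/(-18) - 3822 = (69/5)*(-1/18) - 3822 = -23/30 - 3822 = -114683/30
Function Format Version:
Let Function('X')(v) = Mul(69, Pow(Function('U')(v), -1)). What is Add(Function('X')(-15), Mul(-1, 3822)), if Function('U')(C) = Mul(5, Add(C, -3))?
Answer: Rational(-114683, 30) ≈ -3822.8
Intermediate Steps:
Function('U')(C) = Add(-15, Mul(5, C)) (Function('U')(C) = Mul(5, Add(-3, C)) = Add(-15, Mul(5, C)))
Function('X')(v) = Mul(69, Pow(Add(-15, Mul(5, v)), -1))
Add(Function('X')(-15), Mul(-1, 3822)) = Add(Mul(Rational(69, 5), Pow(Add(-3, -15), -1)), Mul(-1, 3822)) = Add(Mul(Rational(69, 5), Pow(-18, -1)), -3822) = Add(Mul(Rational(69, 5), Rational(-1, 18)), -3822) = Add(Rational(-23, 30), -3822) = Rational(-114683, 30)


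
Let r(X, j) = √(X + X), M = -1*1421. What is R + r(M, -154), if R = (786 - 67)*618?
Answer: 444342 + 7*I*√58 ≈ 4.4434e+5 + 53.31*I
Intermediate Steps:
M = -1421
r(X, j) = √2*√X (r(X, j) = √(2*X) = √2*√X)
R = 444342 (R = 719*618 = 444342)
R + r(M, -154) = 444342 + √2*√(-1421) = 444342 + √2*(7*I*√29) = 444342 + 7*I*√58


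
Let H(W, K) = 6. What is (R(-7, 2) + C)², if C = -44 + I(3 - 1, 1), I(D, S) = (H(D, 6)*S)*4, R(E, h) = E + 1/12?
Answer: 104329/144 ≈ 724.51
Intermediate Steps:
R(E, h) = 1/12 + E (R(E, h) = E + 1/12 = 1/12 + E)
I(D, S) = 24*S (I(D, S) = (6*S)*4 = 24*S)
C = -20 (C = -44 + 24*1 = -44 + 24 = -20)
(R(-7, 2) + C)² = ((1/12 - 7) - 20)² = (-83/12 - 20)² = (-323/12)² = 104329/144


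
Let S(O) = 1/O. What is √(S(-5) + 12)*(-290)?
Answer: -58*√295 ≈ -996.18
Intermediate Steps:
√(S(-5) + 12)*(-290) = √(1/(-5) + 12)*(-290) = √(-⅕ + 12)*(-290) = √(59/5)*(-290) = (√295/5)*(-290) = -58*√295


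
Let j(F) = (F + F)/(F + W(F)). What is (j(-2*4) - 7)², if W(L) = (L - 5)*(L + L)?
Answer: 31329/625 ≈ 50.126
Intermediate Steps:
W(L) = 2*L*(-5 + L) (W(L) = (-5 + L)*(2*L) = 2*L*(-5 + L))
j(F) = 2*F/(F + 2*F*(-5 + F)) (j(F) = (F + F)/(F + 2*F*(-5 + F)) = (2*F)/(F + 2*F*(-5 + F)) = 2*F/(F + 2*F*(-5 + F)))
(j(-2*4) - 7)² = (2/(-9 + 2*(-2*4)) - 7)² = (2/(-9 + 2*(-8)) - 7)² = (2/(-9 - 16) - 7)² = (2/(-25) - 7)² = (2*(-1/25) - 7)² = (-2/25 - 7)² = (-177/25)² = 31329/625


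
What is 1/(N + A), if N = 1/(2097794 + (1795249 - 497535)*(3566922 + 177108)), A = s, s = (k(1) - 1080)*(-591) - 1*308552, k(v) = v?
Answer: 4858682245214/1599172098143000319 ≈ 3.0382e-6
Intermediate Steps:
s = 329137 (s = (1 - 1080)*(-591) - 1*308552 = -1079*(-591) - 308552 = 637689 - 308552 = 329137)
A = 329137
N = 1/4858682245214 (N = 1/(2097794 + 1297714*3744030) = 1/(2097794 + 4858680147420) = 1/4858682245214 ≈ 2.0582e-13)
1/(N + A) = 1/(1/4858682245214 + 329137) = 1/(1599172098143000319/4858682245214) = 4858682245214/1599172098143000319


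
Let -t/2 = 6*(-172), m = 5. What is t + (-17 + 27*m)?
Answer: 2182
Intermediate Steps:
t = 2064 (t = -12*(-172) = -2*(-1032) = 2064)
t + (-17 + 27*m) = 2064 + (-17 + 27*5) = 2064 + (-17 + 135) = 2064 + 118 = 2182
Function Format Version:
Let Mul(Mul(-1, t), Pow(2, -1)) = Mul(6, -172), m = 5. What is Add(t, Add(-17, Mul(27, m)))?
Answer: 2182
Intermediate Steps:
t = 2064 (t = Mul(-2, Mul(6, -172)) = Mul(-2, -1032) = 2064)
Add(t, Add(-17, Mul(27, m))) = Add(2064, Add(-17, Mul(27, 5))) = Add(2064, Add(-17, 135)) = Add(2064, 118) = 2182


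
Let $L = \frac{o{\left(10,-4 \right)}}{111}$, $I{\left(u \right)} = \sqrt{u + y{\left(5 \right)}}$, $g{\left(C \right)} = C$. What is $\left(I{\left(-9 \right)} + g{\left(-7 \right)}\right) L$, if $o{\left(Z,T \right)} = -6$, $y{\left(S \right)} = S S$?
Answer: $\frac{6}{37} \approx 0.16216$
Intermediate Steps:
$y{\left(S \right)} = S^{2}$
$I{\left(u \right)} = \sqrt{25 + u}$ ($I{\left(u \right)} = \sqrt{u + 5^{2}} = \sqrt{u + 25} = \sqrt{25 + u}$)
$L = - \frac{2}{37}$ ($L = - \frac{6}{111} = \left(-6\right) \frac{1}{111} = - \frac{2}{37} \approx -0.054054$)
$\left(I{\left(-9 \right)} + g{\left(-7 \right)}\right) L = \left(\sqrt{25 - 9} - 7\right) \left(- \frac{2}{37}\right) = \left(\sqrt{16} - 7\right) \left(- \frac{2}{37}\right) = \left(4 - 7\right) \left(- \frac{2}{37}\right) = \left(-3\right) \left(- \frac{2}{37}\right) = \frac{6}{37}$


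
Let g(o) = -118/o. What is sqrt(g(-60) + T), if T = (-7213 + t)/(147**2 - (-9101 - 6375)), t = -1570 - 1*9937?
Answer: sqrt(72378720330)/222510 ≈ 1.2091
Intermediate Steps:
t = -11507 (t = -1570 - 9937 = -11507)
T = -3744/7417 (T = (-7213 - 11507)/(147**2 - (-9101 - 6375)) = -18720/(21609 - 1*(-15476)) = -18720/(21609 + 15476) = -18720/37085 = -18720*1/37085 = -3744/7417 ≈ -0.50479)
sqrt(g(-60) + T) = sqrt(-118/(-60) - 3744/7417) = sqrt(-118*(-1/60) - 3744/7417) = sqrt(59/30 - 3744/7417) = sqrt(325283/222510) = sqrt(72378720330)/222510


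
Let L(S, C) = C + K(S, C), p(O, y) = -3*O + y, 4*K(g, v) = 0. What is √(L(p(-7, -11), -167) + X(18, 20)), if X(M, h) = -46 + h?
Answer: I*√193 ≈ 13.892*I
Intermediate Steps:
K(g, v) = 0 (K(g, v) = (¼)*0 = 0)
p(O, y) = y - 3*O
L(S, C) = C (L(S, C) = C + 0 = C)
√(L(p(-7, -11), -167) + X(18, 20)) = √(-167 + (-46 + 20)) = √(-167 - 26) = √(-193) = I*√193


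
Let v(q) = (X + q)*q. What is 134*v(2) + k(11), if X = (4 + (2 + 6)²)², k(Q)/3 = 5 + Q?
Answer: 1239816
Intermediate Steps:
k(Q) = 15 + 3*Q (k(Q) = 3*(5 + Q) = 15 + 3*Q)
X = 4624 (X = (4 + 8²)² = (4 + 64)² = 68² = 4624)
v(q) = q*(4624 + q) (v(q) = (4624 + q)*q = q*(4624 + q))
134*v(2) + k(11) = 134*(2*(4624 + 2)) + (15 + 3*11) = 134*(2*4626) + (15 + 33) = 134*9252 + 48 = 1239768 + 48 = 1239816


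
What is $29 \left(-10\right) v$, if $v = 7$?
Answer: $-2030$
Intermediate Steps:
$29 \left(-10\right) v = 29 \left(-10\right) 7 = \left(-290\right) 7 = -2030$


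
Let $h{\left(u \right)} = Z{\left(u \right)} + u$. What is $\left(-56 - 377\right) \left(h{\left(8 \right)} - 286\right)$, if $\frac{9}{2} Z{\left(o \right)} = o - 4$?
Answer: $\frac{1079902}{9} \approx 1.1999 \cdot 10^{5}$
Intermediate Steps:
$Z{\left(o \right)} = - \frac{8}{9} + \frac{2 o}{9}$ ($Z{\left(o \right)} = \frac{2 \left(o - 4\right)}{9} = \frac{2 \left(-4 + o\right)}{9} = - \frac{8}{9} + \frac{2 o}{9}$)
$h{\left(u \right)} = - \frac{8}{9} + \frac{11 u}{9}$ ($h{\left(u \right)} = \left(- \frac{8}{9} + \frac{2 u}{9}\right) + u = - \frac{8}{9} + \frac{11 u}{9}$)
$\left(-56 - 377\right) \left(h{\left(8 \right)} - 286\right) = \left(-56 - 377\right) \left(\left(- \frac{8}{9} + \frac{11}{9} \cdot 8\right) - 286\right) = - 433 \left(\left(- \frac{8}{9} + \frac{88}{9}\right) - 286\right) = - 433 \left(\frac{80}{9} - 286\right) = \left(-433\right) \left(- \frac{2494}{9}\right) = \frac{1079902}{9}$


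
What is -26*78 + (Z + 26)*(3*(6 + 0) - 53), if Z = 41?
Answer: -4373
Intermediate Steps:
-26*78 + (Z + 26)*(3*(6 + 0) - 53) = -26*78 + (41 + 26)*(3*(6 + 0) - 53) = -2028 + 67*(3*6 - 53) = -2028 + 67*(18 - 53) = -2028 + 67*(-35) = -2028 - 2345 = -4373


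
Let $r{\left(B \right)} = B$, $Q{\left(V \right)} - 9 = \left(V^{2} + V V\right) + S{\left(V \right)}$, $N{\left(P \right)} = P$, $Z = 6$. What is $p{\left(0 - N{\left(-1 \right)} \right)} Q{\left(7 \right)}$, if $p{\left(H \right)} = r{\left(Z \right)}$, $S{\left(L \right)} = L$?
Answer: $684$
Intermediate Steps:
$Q{\left(V \right)} = 9 + V + 2 V^{2}$ ($Q{\left(V \right)} = 9 + \left(\left(V^{2} + V V\right) + V\right) = 9 + \left(\left(V^{2} + V^{2}\right) + V\right) = 9 + \left(2 V^{2} + V\right) = 9 + \left(V + 2 V^{2}\right) = 9 + V + 2 V^{2}$)
$p{\left(H \right)} = 6$
$p{\left(0 - N{\left(-1 \right)} \right)} Q{\left(7 \right)} = 6 \left(9 + 7 + 2 \cdot 7^{2}\right) = 6 \left(9 + 7 + 2 \cdot 49\right) = 6 \left(9 + 7 + 98\right) = 6 \cdot 114 = 684$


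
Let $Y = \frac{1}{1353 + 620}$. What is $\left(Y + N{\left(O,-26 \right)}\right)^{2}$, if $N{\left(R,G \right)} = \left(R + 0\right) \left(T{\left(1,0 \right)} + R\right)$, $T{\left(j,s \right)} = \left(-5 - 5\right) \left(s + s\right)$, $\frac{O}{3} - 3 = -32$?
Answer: $\frac{223013543915044}{3892729} \approx 5.729 \cdot 10^{7}$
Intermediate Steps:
$O = -87$ ($O = 9 + 3 \left(-32\right) = 9 - 96 = -87$)
$T{\left(j,s \right)} = - 20 s$ ($T{\left(j,s \right)} = - 10 \cdot 2 s = - 20 s$)
$N{\left(R,G \right)} = R^{2}$ ($N{\left(R,G \right)} = \left(R + 0\right) \left(\left(-20\right) 0 + R\right) = R \left(0 + R\right) = R R = R^{2}$)
$Y = \frac{1}{1973} \approx 0.00050684$
$\left(Y + N{\left(O,-26 \right)}\right)^{2} = \left(\frac{1}{1973} + \left(-87\right)^{2}\right)^{2} = \left(\frac{1}{1973} + 7569\right)^{2} = \left(\frac{14933638}{1973}\right)^{2} = \frac{223013543915044}{3892729}$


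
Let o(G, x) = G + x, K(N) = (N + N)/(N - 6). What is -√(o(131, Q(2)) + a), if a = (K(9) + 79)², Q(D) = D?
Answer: -√7358 ≈ -85.779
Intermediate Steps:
K(N) = 2*N/(-6 + N) (K(N) = (2*N)/(-6 + N) = 2*N/(-6 + N))
a = 7225 (a = (2*9/(-6 + 9) + 79)² = (2*9/3 + 79)² = (2*9*(⅓) + 79)² = (6 + 79)² = 85² = 7225)
-√(o(131, Q(2)) + a) = -√((131 + 2) + 7225) = -√(133 + 7225) = -√7358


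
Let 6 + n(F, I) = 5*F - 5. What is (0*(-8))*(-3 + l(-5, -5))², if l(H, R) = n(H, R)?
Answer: 0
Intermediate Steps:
n(F, I) = -11 + 5*F (n(F, I) = -6 + (5*F - 5) = -6 + (-5 + 5*F) = -11 + 5*F)
l(H, R) = -11 + 5*H
(0*(-8))*(-3 + l(-5, -5))² = (0*(-8))*(-3 + (-11 + 5*(-5)))² = 0*(-3 + (-11 - 25))² = 0*(-3 - 36)² = 0*(-39)² = 0*1521 = 0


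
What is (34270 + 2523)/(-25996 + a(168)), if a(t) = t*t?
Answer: 36793/2228 ≈ 16.514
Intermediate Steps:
a(t) = t²
(34270 + 2523)/(-25996 + a(168)) = (34270 + 2523)/(-25996 + 168²) = 36793/(-25996 + 28224) = 36793/2228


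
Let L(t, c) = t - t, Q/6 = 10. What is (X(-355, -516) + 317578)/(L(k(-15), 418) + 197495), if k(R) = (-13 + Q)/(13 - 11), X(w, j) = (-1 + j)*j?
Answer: 116870/39499 ≈ 2.9588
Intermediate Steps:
Q = 60 (Q = 6*10 = 60)
X(w, j) = j*(-1 + j)
k(R) = 47/2 (k(R) = (-13 + 60)/(13 - 11) = 47/2)
L(t, c) = 0
(X(-355, -516) + 317578)/(L(k(-15), 418) + 197495) = (-516*(-1 - 516) + 317578)/(0 + 197495) = (-516*(-517) + 317578)/197495 = (266772 + 317578)*(1/197495) = 584350*(1/197495) = 116870/39499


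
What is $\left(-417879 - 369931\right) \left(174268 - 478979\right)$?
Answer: $240054372910$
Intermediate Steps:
$\left(-417879 - 369931\right) \left(174268 - 478979\right) = \left(-787810\right) \left(-304711\right) = 240054372910$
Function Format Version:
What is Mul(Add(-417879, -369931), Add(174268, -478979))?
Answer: 240054372910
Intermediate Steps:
Mul(Add(-417879, -369931), Add(174268, -478979)) = Mul(-787810, -304711) = 240054372910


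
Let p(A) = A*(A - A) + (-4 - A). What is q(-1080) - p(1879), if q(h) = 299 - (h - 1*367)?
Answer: 3629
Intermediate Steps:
q(h) = 666 - h (q(h) = 299 - (h - 367) = 299 - (-367 + h) = 299 + (367 - h) = 666 - h)
p(A) = -4 - A (p(A) = A*0 + (-4 - A) = 0 + (-4 - A) = -4 - A)
q(-1080) - p(1879) = (666 - 1*(-1080)) - (-4 - 1*1879) = (666 + 1080) - (-4 - 1879) = 1746 - 1*(-1883) = 1746 + 1883 = 3629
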